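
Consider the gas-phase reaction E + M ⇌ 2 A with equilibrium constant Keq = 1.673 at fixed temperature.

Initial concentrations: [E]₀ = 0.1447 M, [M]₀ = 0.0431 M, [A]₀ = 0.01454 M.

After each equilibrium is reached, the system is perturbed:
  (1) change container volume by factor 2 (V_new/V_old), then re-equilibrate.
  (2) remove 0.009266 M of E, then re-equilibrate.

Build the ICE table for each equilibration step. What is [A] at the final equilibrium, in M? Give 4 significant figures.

Q₀ = 0.0339 vs Keq = 1.673 ⇒ Q<K, forward
Step 1:
                  E         M         A
  I          0.1447    0.0431   0.01454
  C        -0.02389  -0.02389   0.04778
  E          0.1208   0.01921   0.06232
  solve Keq expr → x = 0.02389; check Q = 1.673
Then change container volume by factor 2 (V_new/V_old).
Step 2:
                  E         M         A
  I         0.06041  0.009606   0.03116
  C               0         0         0
  E         0.06041  0.009606   0.03116
  solve Keq expr → x = 0; check Q = 1.673
Then remove 0.009266 M of E.
Step 3:
                  E         M         A
  I         0.05114  0.009606   0.03116
  C       6.6268e-04 6.6268e-04 -0.001325
  E          0.0518   0.01027   0.02983
  solve Keq expr → x = -6.6268e-04; check Q = 1.673

[A]_eq = 0.02983 M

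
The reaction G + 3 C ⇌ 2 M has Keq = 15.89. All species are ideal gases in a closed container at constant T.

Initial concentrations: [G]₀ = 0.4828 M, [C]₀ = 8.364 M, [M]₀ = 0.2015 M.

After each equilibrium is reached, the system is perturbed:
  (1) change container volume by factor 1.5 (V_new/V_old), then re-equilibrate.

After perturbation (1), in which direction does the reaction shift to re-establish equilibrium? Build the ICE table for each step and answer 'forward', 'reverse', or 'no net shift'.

Q₀ = 1.4373e-04 vs Keq = 15.89 ⇒ Q<K, forward
Step 1:
                  G         C         M
  I          0.4828     8.364    0.2015
  C         -0.4825    -1.448    0.9651
  E       2.5886e-04     6.916     1.167
  solve Keq expr → x = 0.4825; check Q = 15.89
Then change container volume by factor 1.5 (V_new/V_old).
Step 2:
                  G         C         M
  I       1.7258e-04     4.611    0.7777
  C       2.1513e-04 6.4538e-04 -4.3025e-04
  E       3.8770e-04     4.612    0.7773
  solve Keq expr → x = -2.1513e-04; check Q = 15.89

Direction: reverse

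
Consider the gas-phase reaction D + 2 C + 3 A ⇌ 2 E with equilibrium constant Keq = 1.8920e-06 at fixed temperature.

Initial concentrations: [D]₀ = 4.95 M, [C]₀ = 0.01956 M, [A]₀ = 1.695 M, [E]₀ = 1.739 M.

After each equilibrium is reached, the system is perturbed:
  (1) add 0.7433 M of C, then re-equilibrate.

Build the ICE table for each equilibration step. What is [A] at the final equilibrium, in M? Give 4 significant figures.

Q₀ = 327.9 vs Keq = 1.8920e-06 ⇒ Q>K, reverse
Step 1:
                    D           C           A           E
  init           4.95     0.01956       1.695       1.739
  Δ            0.8449        1.69       2.535       -1.69
  eq            5.795       1.709        4.23     0.04923
  solve Keq expr → x = -0.8449; check Q = 1.8920e-06
Then add 0.7433 M of C.
Step 2:
                    D           C           A           E
  init          5.795       2.453        4.23     0.04923
  Δ          -0.01001    -0.02003    -0.03004     0.02003
  eq            5.785       2.433         4.2     0.06926
  solve Keq expr → x = 0.01001; check Q = 1.8920e-06

[A]_eq = 4.2 M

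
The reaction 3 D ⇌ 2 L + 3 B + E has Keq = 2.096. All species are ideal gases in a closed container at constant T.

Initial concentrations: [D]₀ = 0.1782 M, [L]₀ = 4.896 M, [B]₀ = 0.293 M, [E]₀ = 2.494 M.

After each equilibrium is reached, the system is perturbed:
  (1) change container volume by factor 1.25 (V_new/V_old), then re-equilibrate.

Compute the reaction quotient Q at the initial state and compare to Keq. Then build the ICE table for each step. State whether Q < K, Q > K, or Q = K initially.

Q₀ = 265.7; Q > K (proceeds reverse)

Q₀ = 265.7 vs Keq = 2.096 ⇒ Q>K, reverse
Step 1:
                  D         L         B         E
  I          0.1782     4.896     0.293     2.494
  C          0.1747   -0.1165   -0.1747  -0.05823
  E          0.3529      4.78    0.1183     2.436
  solve Keq expr → x = -0.05823; check Q = 2.096
Then change container volume by factor 1.25 (V_new/V_old).
Step 2:
                  D         L         B         E
  I          0.2823     3.824   0.09464     1.949
  C        -0.01645   0.01097   0.01645  0.005483
  E          0.2659     3.835    0.1111     1.954
  solve Keq expr → x = 0.005483; check Q = 2.096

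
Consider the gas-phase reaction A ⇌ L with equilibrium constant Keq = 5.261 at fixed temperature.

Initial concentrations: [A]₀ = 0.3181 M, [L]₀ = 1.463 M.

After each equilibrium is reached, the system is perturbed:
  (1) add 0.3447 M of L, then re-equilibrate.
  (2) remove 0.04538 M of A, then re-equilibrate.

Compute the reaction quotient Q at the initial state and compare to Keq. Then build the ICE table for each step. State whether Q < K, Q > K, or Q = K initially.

Q₀ = 4.599; Q < K (proceeds forward)

Q₀ = 4.599 vs Keq = 5.261 ⇒ Q<K, forward
Step 1:
                  A         L
  I          0.3181     1.463
  C        -0.03362   0.03362
  E          0.2845     1.497
  solve Keq expr → x = 0.03362; check Q = 5.261
Then add 0.3447 M of L.
Step 2:
                  A         L
  I          0.2845     1.841
  C         0.05506  -0.05506
  E          0.3395     1.786
  solve Keq expr → x = -0.05506; check Q = 5.261
Then remove 0.04538 M of A.
Step 3:
                  A         L
  I          0.2942     1.786
  C         0.03813  -0.03813
  E          0.3323     1.748
  solve Keq expr → x = -0.03813; check Q = 5.261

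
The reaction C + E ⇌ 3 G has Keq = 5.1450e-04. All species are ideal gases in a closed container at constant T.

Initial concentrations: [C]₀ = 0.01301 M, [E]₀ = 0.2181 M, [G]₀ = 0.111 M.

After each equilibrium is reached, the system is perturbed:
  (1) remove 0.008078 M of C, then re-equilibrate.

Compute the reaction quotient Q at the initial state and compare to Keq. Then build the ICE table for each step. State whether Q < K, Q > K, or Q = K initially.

Q₀ = 0.482; Q > K (proceeds reverse)

Q₀ = 0.482 vs Keq = 5.1450e-04 ⇒ Q>K, reverse
Step 1:
                  C         E         G
  init      0.01301    0.2181     0.111
  Δ         0.03106   0.03106  -0.09319
  eq        0.04407    0.2492   0.01781
  solve Keq expr → x = -0.03106; check Q = 5.1450e-04
Then remove 0.008078 M of C.
Step 2:
                  C         E         G
  init        0.036    0.2492   0.01781
  Δ       3.6598e-04 3.6598e-04 -0.001098
  eq        0.03636    0.2495   0.01671
  solve Keq expr → x = -3.6598e-04; check Q = 5.1450e-04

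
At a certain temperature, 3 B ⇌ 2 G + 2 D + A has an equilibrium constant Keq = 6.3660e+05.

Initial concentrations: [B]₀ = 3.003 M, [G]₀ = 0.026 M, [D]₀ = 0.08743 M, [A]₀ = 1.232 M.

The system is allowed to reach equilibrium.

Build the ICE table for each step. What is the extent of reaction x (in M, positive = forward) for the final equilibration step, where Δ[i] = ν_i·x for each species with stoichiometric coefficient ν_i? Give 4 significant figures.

Q₀ = 2.3508e-07 vs Keq = 6.3660e+05 ⇒ Q<K, forward
Step 1:
                   B          G          D          A
  Initial      3.003      0.026    0.08743      1.232
  Change      -2.964      1.976      1.976      0.988
  Equil      0.03904      2.002      2.063       2.22
  solve Keq expr → x = 0.988; check Q = 6.3660e+05

x = 0.988 M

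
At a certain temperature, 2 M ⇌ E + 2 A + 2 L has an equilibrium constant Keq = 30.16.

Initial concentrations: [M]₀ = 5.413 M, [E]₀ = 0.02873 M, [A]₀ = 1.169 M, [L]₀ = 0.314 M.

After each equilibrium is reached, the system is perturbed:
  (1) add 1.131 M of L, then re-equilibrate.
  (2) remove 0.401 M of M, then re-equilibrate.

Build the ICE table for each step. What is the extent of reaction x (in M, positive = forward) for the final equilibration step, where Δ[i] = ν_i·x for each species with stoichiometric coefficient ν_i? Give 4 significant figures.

x = -0.06527 M

Q₀ = 1.3211e-04 vs Keq = 30.16 ⇒ Q<K, forward
Step 1:
                  M         E         A         L
  I           5.413   0.02873     1.169     0.314
  C          -2.774     1.387     2.774     2.774
  E           2.639     1.416     3.943     3.088
  solve Keq expr → x = 1.387; check Q = 30.16
Then add 1.131 M of L.
Step 2:
                  M         E         A         L
  I           2.639     1.416     3.943     4.219
  C          0.2958   -0.1479   -0.2958   -0.2958
  E           2.934     1.268     3.648     3.924
  solve Keq expr → x = -0.1479; check Q = 30.16
Then remove 0.401 M of M.
Step 3:
                  M         E         A         L
  I           2.533     1.268     3.648     3.924
  C          0.1305  -0.06527   -0.1305   -0.1305
  E           2.664     1.203     3.517     3.793
  solve Keq expr → x = -0.06527; check Q = 30.16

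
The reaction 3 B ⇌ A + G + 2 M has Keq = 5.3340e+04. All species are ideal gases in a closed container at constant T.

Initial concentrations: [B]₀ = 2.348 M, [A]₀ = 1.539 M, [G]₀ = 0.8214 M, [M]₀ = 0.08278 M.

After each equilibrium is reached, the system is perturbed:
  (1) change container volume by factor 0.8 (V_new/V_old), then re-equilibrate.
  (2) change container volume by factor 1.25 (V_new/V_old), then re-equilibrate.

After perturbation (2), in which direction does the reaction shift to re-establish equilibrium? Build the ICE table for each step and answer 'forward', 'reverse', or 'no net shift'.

Direction: forward

Q₀ = 6.6919e-04 vs Keq = 5.3340e+04 ⇒ Q<K, forward
Step 1:
                    B           A           G           M
  init          2.348       1.539      0.8214     0.08278
  Δ            -2.292      0.7639      0.7639       1.528
  eq          0.05621       2.303       1.585       1.611
  solve Keq expr → x = 0.7639; check Q = 5.3340e+04
Then change container volume by factor 0.8 (V_new/V_old).
Step 2:
                    B           A           G           M
  init        0.07026       2.879       1.982       2.013
  Δ          0.005299   -0.001766   -0.001766   -0.003532
  eq          0.07556       2.877        1.98        2.01
  solve Keq expr → x = -0.001766; check Q = 5.3340e+04
Then change container volume by factor 1.25 (V_new/V_old).
Step 3:
                    B           A           G           M
  init        0.06044       2.302       1.584       1.608
  Δ         -0.004239    0.001413    0.001413    0.002826
  eq          0.05621       2.303       1.585       1.611
  solve Keq expr → x = 0.001413; check Q = 5.3340e+04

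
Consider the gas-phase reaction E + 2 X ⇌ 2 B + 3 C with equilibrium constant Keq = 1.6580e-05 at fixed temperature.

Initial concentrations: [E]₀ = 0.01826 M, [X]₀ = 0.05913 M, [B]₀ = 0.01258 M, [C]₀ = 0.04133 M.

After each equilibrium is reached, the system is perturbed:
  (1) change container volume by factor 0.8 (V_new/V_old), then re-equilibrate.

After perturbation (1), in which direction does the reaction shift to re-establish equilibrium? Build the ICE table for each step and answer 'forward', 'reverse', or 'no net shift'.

Q₀ = 1.7500e-04 vs Keq = 1.6580e-05 ⇒ Q>K, reverse
Step 1:
                    E           X           B           C
  I           0.01826     0.05913     0.01258     0.04133
  C          0.002978    0.005956   -0.005956   -0.008934
  E           0.02124     0.06509    0.006624      0.0324
  solve Keq expr → x = -0.002978; check Q = 1.6580e-05
Then change container volume by factor 0.8 (V_new/V_old).
Step 2:
                    E           X           B           C
  I           0.02655     0.08136     0.00828     0.04049
  C        5.3743e-04    0.001075   -0.001075   -0.001612
  E           0.02709     0.08243    0.007205     0.03888
  solve Keq expr → x = -5.3743e-04; check Q = 1.6580e-05

Direction: reverse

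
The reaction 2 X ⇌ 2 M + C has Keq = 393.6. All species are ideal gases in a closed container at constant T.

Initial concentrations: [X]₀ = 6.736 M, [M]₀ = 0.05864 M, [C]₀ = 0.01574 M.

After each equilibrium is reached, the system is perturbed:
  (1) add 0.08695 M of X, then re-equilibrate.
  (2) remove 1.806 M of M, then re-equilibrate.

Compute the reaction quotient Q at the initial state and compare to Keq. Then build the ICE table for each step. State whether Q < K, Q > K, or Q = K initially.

Q₀ = 1.1929e-06 vs Keq = 393.6 ⇒ Q<K, forward
Step 1:
                   X          M          C
  init         6.736    0.05864    0.01574
  Δ           -6.182      6.182      3.091
  eq          0.5544       6.24      3.107
  solve Keq expr → x = 3.091; check Q = 393.6
Then add 0.08695 M of X.
Step 2:
                   X          M          C
  init        0.6413       6.24      3.107
  Δ         -0.07668    0.07668    0.03834
  eq          0.5647      6.317      3.145
  solve Keq expr → x = 0.03834; check Q = 393.6
Then remove 1.806 M of M.
Step 3:
                   X          M          C
  init        0.5647      4.511      3.145
  Δ          -0.1438     0.1438    0.07192
  eq          0.4208      4.655      3.217
  solve Keq expr → x = 0.07192; check Q = 393.6

Q₀ = 1.1929e-06; Q < K (proceeds forward)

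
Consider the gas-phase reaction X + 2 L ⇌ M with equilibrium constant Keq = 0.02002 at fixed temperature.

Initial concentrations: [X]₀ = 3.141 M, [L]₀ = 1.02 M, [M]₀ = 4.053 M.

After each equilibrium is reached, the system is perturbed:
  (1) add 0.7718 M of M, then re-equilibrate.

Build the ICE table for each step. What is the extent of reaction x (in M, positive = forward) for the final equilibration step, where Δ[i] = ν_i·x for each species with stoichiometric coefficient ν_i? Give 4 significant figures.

Q₀ = 1.24 vs Keq = 0.02002 ⇒ Q>K, reverse
Step 1:
                  X         L         M
  I           3.141      1.02     4.053
  C           1.843     3.686    -1.843
  E           4.984     4.706      2.21
  solve Keq expr → x = -1.843; check Q = 0.02002
Then add 0.7718 M of M.
Step 2:
                  X         L         M
  I           4.984     4.706     2.982
  C          0.2207    0.4414   -0.2207
  E           5.205     5.148     2.761
  solve Keq expr → x = -0.2207; check Q = 0.02002

x = -0.2207 M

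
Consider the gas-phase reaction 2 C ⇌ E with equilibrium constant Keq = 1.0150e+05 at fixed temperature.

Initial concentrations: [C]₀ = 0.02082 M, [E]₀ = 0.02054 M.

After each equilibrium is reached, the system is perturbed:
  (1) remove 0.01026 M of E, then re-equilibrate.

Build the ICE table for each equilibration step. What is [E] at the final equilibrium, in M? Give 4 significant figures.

Q₀ = 47.38 vs Keq = 1.0150e+05 ⇒ Q<K, forward
Step 1:
                    C           E
  Initial     0.02082     0.02054
  Change     -0.02027     0.01014
  Equil    5.4974e-04     0.03068
  solve Keq expr → x = 0.01014; check Q = 1.0150e+05
Then remove 0.01026 M of E.
Step 2:
                    C           E
  Initial  5.4974e-04     0.02042
  Change  -1.0071e-04  5.0355e-05
  Equil    4.4903e-04     0.02047
  solve Keq expr → x = 5.0355e-05; check Q = 1.0150e+05

[E]_eq = 0.02047 M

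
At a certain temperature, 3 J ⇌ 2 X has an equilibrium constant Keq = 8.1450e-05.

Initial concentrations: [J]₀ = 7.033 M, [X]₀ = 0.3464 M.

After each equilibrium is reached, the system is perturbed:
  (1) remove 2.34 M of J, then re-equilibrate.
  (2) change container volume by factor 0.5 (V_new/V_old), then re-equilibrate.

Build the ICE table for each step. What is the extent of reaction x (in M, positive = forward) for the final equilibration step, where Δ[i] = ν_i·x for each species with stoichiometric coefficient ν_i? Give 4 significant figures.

x = 0.03996 M

Q₀ = 3.4493e-04 vs Keq = 8.1450e-05 ⇒ Q>K, reverse
Step 1:
                    J           X
  Initial       7.033      0.3464
  Change       0.2533     -0.1689
  Equil         7.286      0.1775
  solve Keq expr → x = -0.08445; check Q = 8.1450e-05
Then remove 2.34 M of J.
Step 2:
                    J           X
  Initial       4.946      0.1775
  Change       0.1122    -0.07482
  Equil         5.059      0.1027
  solve Keq expr → x = -0.03741; check Q = 8.1450e-05
Then change container volume by factor 0.5 (V_new/V_old).
Step 3:
                    J           X
  Initial       10.12      0.2054
  Change      -0.1199     0.07992
  Equil         9.997      0.2853
  solve Keq expr → x = 0.03996; check Q = 8.1450e-05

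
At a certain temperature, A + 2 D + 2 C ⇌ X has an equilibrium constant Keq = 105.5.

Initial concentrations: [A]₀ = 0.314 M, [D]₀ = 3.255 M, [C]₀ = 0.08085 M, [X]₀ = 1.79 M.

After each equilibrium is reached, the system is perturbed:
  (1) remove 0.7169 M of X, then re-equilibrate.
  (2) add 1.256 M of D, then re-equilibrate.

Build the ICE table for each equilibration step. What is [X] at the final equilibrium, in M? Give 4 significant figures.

Q₀ = 82.31 vs Keq = 105.5 ⇒ Q<K, forward
Step 1:
                   A          D          C          X
  Initial      0.314      3.255    0.08085       1.79
  Change    -0.00433  -0.008659  -0.008659    0.00433
  Equil       0.3097      3.246    0.07219      1.794
  solve Keq expr → x = 0.00433; check Q = 105.5
Then remove 0.7169 M of X.
Step 2:
                   A          D          C          X
  Initial     0.3097      3.246    0.07219      1.077
  Change   -0.007546   -0.01509   -0.01509   0.007546
  Equil       0.3021      3.231     0.0571      1.085
  solve Keq expr → x = 0.007546; check Q = 105.5
Then add 1.256 M of D.
Step 3:
                   A          D          C          X
  Initial     0.3021      4.487     0.0571      1.085
  Change   -0.007584   -0.01517   -0.01517   0.007584
  Equil       0.2945      4.472    0.04193      1.093
  solve Keq expr → x = 0.007584; check Q = 105.5

[X]_eq = 1.093 M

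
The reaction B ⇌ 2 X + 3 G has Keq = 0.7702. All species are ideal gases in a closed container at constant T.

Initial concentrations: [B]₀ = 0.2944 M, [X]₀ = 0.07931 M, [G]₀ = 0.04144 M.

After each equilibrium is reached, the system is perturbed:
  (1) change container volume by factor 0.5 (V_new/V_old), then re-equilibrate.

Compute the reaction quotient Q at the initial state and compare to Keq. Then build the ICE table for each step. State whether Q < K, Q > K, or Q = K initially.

Q₀ = 1.5205e-06 vs Keq = 0.7702 ⇒ Q<K, forward
Step 1:
                    B           X           G
  I            0.2944     0.07931     0.04144
  C           -0.2055       0.411      0.6165
  E            0.0889      0.4903      0.6579
  solve Keq expr → x = 0.2055; check Q = 0.7702
Then change container volume by factor 0.5 (V_new/V_old).
Step 2:
                    B           X           G
  I            0.1778      0.9806       1.316
  C             0.159     -0.3179     -0.4769
  E            0.3368      0.6627       0.839
  solve Keq expr → x = -0.159; check Q = 0.7702

Q₀ = 1.5205e-06; Q < K (proceeds forward)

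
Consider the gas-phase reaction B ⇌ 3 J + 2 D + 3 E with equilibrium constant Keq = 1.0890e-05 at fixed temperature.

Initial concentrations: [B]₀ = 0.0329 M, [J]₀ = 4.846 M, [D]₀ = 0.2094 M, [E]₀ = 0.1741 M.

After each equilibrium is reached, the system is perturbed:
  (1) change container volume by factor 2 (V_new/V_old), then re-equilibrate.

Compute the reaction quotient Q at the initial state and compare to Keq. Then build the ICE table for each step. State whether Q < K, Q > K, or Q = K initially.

Q₀ = 0.8004 vs Keq = 1.0890e-05 ⇒ Q>K, reverse
Step 1:
                  B         J         D         E
  I          0.0329     4.846    0.2094    0.1741
  C         0.05478   -0.1643   -0.1096   -0.1643
  E         0.08768     4.682   0.09985  0.009773
  solve Keq expr → x = -0.05478; check Q = 1.0890e-05
Then change container volume by factor 2 (V_new/V_old).
Step 2:
                  B         J         D         E
  I         0.04384     2.341   0.04992  0.004886
  C       -0.005251   0.01575    0.0105   0.01575
  E         0.03859     2.357   0.06043   0.02064
  solve Keq expr → x = 0.005251; check Q = 1.0890e-05

Q₀ = 0.8004; Q > K (proceeds reverse)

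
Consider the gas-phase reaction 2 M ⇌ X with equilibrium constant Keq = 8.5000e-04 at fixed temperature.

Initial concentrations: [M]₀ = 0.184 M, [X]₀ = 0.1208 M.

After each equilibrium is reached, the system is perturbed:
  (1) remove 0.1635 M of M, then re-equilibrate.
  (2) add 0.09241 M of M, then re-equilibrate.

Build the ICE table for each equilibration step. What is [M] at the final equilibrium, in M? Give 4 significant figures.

Q₀ = 3.568 vs Keq = 8.5000e-04 ⇒ Q>K, reverse
Step 1:
                    M           X
  I             0.184      0.1208
  C            0.2413     -0.1206
  E            0.4253  1.5374e-04
  solve Keq expr → x = -0.1206; check Q = 8.5000e-04
Then remove 0.1635 M of M.
Step 2:
                    M           X
  I            0.2618  1.5374e-04
  C        1.9081e-04 -9.5403e-05
  E             0.262  5.8340e-05
  solve Keq expr → x = -9.5403e-05; check Q = 8.5000e-04
Then add 0.09241 M of M.
Step 3:
                    M           X
  I            0.3544  5.8340e-05
  C       -9.6714e-05  4.8357e-05
  E            0.3543  1.0670e-04
  solve Keq expr → x = 4.8357e-05; check Q = 8.5000e-04

[M]_eq = 0.3543 M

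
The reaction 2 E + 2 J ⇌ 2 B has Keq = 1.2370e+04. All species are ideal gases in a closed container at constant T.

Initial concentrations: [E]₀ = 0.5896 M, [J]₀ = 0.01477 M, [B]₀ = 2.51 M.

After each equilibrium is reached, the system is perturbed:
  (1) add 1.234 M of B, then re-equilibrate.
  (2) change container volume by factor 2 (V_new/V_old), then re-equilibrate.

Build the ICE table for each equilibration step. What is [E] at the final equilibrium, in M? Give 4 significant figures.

Q₀ = 8.3075e+04 vs Keq = 1.2370e+04 ⇒ Q>K, reverse
Step 1:
                   E          J          B
  I           0.5896    0.01477       2.51
  C          0.02182    0.02182   -0.02182
  E           0.6114    0.03659      2.488
  solve Keq expr → x = -0.01091; check Q = 1.2370e+04
Then add 1.234 M of B.
Step 2:
                   E          J          B
  I           0.6114    0.03659      3.722
  C          0.01647    0.01647   -0.01647
  E           0.6279    0.05306      3.706
  solve Keq expr → x = -0.008237; check Q = 1.2370e+04
Then change container volume by factor 2 (V_new/V_old).
Step 3:
                   E          J          B
  I           0.3139    0.02653      1.853
  C           0.0224     0.0224    -0.0224
  E           0.3363    0.04893       1.83
  solve Keq expr → x = -0.0112; check Q = 1.2370e+04

[E]_eq = 0.3363 M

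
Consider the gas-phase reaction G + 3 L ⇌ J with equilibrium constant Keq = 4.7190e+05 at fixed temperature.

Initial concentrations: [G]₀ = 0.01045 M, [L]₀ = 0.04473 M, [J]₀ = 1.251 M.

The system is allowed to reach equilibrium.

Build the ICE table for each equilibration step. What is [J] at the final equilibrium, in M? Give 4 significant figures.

[J]_eq = 1.247 M

Q₀ = 1.3377e+06 vs Keq = 4.7190e+05 ⇒ Q>K, reverse
Step 1:
                    G           L           J
  Initial     0.01045     0.04473       1.251
  Change     0.004007     0.01202   -0.004007
  Equil       0.01446     0.05675       1.247
  solve Keq expr → x = -0.004007; check Q = 4.7190e+05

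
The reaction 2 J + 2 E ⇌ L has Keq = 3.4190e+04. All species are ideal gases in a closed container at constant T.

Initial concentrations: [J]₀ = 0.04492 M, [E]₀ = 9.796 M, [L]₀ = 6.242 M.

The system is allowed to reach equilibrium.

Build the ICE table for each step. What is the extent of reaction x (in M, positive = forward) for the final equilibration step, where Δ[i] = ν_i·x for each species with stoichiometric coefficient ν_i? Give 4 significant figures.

Q₀ = 32.24 vs Keq = 3.4190e+04 ⇒ Q<K, forward
Step 1:
                  J         E         L
  I         0.04492     9.796     6.242
  C        -0.04353  -0.04353   0.02177
  E        0.001388     9.752     6.264
  solve Keq expr → x = 0.02177; check Q = 3.4190e+04

x = 0.02177 M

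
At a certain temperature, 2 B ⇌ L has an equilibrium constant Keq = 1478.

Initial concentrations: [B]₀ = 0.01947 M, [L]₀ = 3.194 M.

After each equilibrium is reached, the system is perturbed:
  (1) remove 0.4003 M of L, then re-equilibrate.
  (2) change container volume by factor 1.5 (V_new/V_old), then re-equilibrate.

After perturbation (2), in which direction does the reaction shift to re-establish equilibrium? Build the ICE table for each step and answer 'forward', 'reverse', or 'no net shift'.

Direction: reverse

Q₀ = 8426 vs Keq = 1478 ⇒ Q>K, reverse
Step 1:
                  B         L
  Initial   0.01947     3.194
  Change    0.02692  -0.01346
  Equil     0.04639     3.181
  solve Keq expr → x = -0.01346; check Q = 1478
Then remove 0.4003 M of L.
Step 2:
                  B         L
  Initial   0.04639      2.78
  Change  -0.003006  0.001503
  Equil     0.04338     2.782
  solve Keq expr → x = 0.001503; check Q = 1478
Then change container volume by factor 1.5 (V_new/V_old).
Step 3:
                  B         L
  Initial   0.02892     1.854
  Change   0.006469 -0.003235
  Equil     0.03539     1.851
  solve Keq expr → x = -0.003235; check Q = 1478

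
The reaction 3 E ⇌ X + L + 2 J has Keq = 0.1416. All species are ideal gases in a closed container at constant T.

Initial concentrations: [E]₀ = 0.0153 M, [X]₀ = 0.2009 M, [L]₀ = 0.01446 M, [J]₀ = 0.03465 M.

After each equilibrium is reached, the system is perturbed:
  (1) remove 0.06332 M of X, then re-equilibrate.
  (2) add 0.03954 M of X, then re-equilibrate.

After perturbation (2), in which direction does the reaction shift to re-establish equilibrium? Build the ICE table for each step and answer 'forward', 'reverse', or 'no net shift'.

Direction: reverse

Q₀ = 0.9738 vs Keq = 0.1416 ⇒ Q>K, reverse
Step 1:
                   E          X          L          J
  I           0.0153     0.2009    0.01446    0.03465
  C         0.008566  -0.002855  -0.002855   -0.00571
  E          0.02387      0.198     0.0116    0.02894
  solve Keq expr → x = -0.002855; check Q = 0.1416
Then remove 0.06332 M of X.
Step 2:
                   E          X          L          J
  I          0.02387     0.1347     0.0116    0.02894
  C        -0.001866 6.2204e-04 6.2204e-04   0.001244
  E            0.022     0.1353    0.01223    0.03018
  solve Keq expr → x = 6.2204e-04; check Q = 0.1416
Then add 0.03954 M of X.
Step 3:
                   E          X          L          J
  I            0.022     0.1749    0.01223    0.03018
  C         0.001238 -4.1252e-04 -4.1252e-04 -8.2504e-04
  E          0.02324     0.1745    0.01181    0.02936
  solve Keq expr → x = -4.1252e-04; check Q = 0.1416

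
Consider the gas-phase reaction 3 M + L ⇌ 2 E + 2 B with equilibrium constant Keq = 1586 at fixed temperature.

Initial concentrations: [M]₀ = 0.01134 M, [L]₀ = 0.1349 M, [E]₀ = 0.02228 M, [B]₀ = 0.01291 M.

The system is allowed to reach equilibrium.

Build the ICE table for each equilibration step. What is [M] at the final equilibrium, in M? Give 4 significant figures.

Q₀ = 0.4206 vs Keq = 1586 ⇒ Q<K, forward
Step 1:
                  M         L         E         B
  init      0.01134    0.1349   0.02228   0.01291
  Δ        -0.01018 -0.003392  0.006785  0.006785
  eq       0.001163    0.1315   0.02906   0.01969
  solve Keq expr → x = 0.003392; check Q = 1586

[M]_eq = 0.001163 M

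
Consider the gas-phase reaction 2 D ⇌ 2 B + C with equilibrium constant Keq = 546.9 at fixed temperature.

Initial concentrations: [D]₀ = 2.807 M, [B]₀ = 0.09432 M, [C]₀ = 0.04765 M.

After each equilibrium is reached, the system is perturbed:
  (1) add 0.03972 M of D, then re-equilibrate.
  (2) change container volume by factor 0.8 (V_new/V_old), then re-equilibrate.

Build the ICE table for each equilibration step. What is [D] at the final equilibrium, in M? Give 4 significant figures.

Q₀ = 5.3800e-05 vs Keq = 546.9 ⇒ Q<K, forward
Step 1:
                    D           B           C
  I             2.807     0.09432     0.04765
  C            -2.668       2.668       1.334
  E            0.1389       2.762       1.382
  solve Keq expr → x = 1.334; check Q = 546.9
Then add 0.03972 M of D.
Step 2:
                    D           B           C
  I            0.1786       2.762       1.382
  C          -0.03693     0.03693     0.01846
  E            0.1416       2.799         1.4
  solve Keq expr → x = 0.01846; check Q = 546.9
Then change container volume by factor 0.8 (V_new/V_old).
Step 3:
                    D           B           C
  I            0.1771       3.499        1.75
  C           0.01927    -0.01927   -0.009633
  E            0.1963        3.48       1.741
  solve Keq expr → x = -0.009633; check Q = 546.9

[D]_eq = 0.1963 M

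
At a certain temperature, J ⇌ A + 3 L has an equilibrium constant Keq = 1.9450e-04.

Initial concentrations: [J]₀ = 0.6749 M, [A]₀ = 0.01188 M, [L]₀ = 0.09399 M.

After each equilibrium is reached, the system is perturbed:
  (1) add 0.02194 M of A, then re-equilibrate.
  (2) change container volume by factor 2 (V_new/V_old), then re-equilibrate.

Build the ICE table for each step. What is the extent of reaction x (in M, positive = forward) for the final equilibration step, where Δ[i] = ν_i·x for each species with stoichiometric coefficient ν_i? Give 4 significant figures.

x = 0.01545 M

Q₀ = 1.4616e-05 vs Keq = 1.9450e-04 ⇒ Q<K, forward
Step 1:
                   J          A          L
  init        0.6749    0.01188    0.09399
  Δ           -0.021      0.021    0.06299
  eq          0.6539    0.03288      0.157
  solve Keq expr → x = 0.021; check Q = 1.9450e-04
Then add 0.02194 M of A.
Step 2:
                   J          A          L
  init        0.6539    0.05482      0.157
  Δ         0.006239  -0.006239   -0.01872
  eq          0.6601    0.04858     0.1383
  solve Keq expr → x = -0.006239; check Q = 1.9450e-04
Then change container volume by factor 2 (V_new/V_old).
Step 3:
                   J          A          L
  init        0.3301    0.02429    0.06913
  Δ         -0.01545    0.01545    0.04635
  eq          0.3146    0.03974     0.1155
  solve Keq expr → x = 0.01545; check Q = 1.9450e-04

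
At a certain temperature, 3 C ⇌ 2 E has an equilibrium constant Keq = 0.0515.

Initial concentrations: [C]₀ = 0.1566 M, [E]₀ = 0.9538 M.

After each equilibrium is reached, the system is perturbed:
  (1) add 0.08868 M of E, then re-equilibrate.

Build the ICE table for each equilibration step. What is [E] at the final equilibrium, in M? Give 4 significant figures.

Q₀ = 236.9 vs Keq = 0.0515 ⇒ Q>K, reverse
Step 1:
                   C          E
  Initial     0.1566     0.9538
  Change       1.005    -0.6698
  Equil        1.161      0.284
  solve Keq expr → x = -0.3349; check Q = 0.0515
Then add 0.08868 M of E.
Step 2:
                   C          E
  Initial      1.161     0.3727
  Change     0.08526   -0.05684
  Equil        1.247     0.3158
  solve Keq expr → x = -0.02842; check Q = 0.0515

[E]_eq = 0.3158 M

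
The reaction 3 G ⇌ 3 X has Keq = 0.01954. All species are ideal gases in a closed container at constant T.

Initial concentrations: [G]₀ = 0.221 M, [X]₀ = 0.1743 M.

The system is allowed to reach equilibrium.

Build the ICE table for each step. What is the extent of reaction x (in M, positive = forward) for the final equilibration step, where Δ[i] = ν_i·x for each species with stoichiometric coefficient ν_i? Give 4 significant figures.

x = -0.03014 M

Q₀ = 0.4906 vs Keq = 0.01954 ⇒ Q>K, reverse
Step 1:
                  G         X
  I           0.221    0.1743
  C         0.09042  -0.09042
  E          0.3114   0.08388
  solve Keq expr → x = -0.03014; check Q = 0.01954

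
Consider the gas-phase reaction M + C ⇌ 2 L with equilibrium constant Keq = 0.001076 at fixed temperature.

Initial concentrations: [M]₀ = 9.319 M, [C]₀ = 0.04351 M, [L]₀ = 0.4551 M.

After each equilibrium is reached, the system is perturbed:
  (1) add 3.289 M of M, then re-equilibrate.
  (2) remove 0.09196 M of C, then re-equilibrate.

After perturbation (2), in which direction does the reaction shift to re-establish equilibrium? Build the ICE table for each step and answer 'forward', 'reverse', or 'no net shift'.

Direction: reverse

Q₀ = 0.5108 vs Keq = 0.001076 ⇒ Q>K, reverse
Step 1:
                    M           C           L
  Initial       9.319     0.04351      0.4551
  Change       0.2025      0.2025     -0.4049
  Equil         9.521       0.246      0.0502
  solve Keq expr → x = -0.2025; check Q = 0.001076
Then add 3.289 M of M.
Step 2:
                    M           C           L
  Initial       12.81       0.246      0.0502
  Change    -0.003785   -0.003785     0.00757
  Equil         12.81      0.2422     0.05777
  solve Keq expr → x = 0.003785; check Q = 0.001076
Then remove 0.09196 M of C.
Step 3:
                    M           C           L
  Initial       12.81      0.1502     0.05777
  Change     0.005703    0.005703    -0.01141
  Equil         12.81      0.1559     0.04636
  solve Keq expr → x = -0.005703; check Q = 0.001076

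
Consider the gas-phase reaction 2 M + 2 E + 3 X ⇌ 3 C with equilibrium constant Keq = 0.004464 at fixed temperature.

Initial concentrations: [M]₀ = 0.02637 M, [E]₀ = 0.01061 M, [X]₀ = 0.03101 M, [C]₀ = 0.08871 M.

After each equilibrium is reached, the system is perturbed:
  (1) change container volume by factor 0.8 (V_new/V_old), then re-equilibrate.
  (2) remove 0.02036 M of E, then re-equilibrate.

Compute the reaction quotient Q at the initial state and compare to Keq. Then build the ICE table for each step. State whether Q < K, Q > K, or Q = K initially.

Q₀ = 2.9906e+08; Q > K (proceeds reverse)

Q₀ = 2.9906e+08 vs Keq = 0.004464 ⇒ Q>K, reverse
Step 1:
                   M          E          X          C
  I          0.02637    0.01061    0.03101    0.08871
  C          0.05871    0.05871    0.08807   -0.08807
  E          0.08508    0.06932     0.1191 6.4007e-04
  solve Keq expr → x = -0.02936; check Q = 0.004464
Then change container volume by factor 0.8 (V_new/V_old).
Step 2:
                   M          E          X          C
  I           0.1064    0.08665     0.1488 8.0009e-04
  C       -1.8170e-04 -1.8170e-04 -2.7255e-04 2.7255e-04
  E           0.1062    0.08647     0.1486   0.001073
  solve Keq expr → x = 9.0850e-05; check Q = 0.004464
Then remove 0.02036 M of E.
Step 3:
                   M          E          X          C
  I           0.1062    0.06611     0.1486   0.001073
  C       1.1536e-04 1.1536e-04 1.7304e-04 -1.7304e-04
  E           0.1063    0.06623     0.1488 8.9960e-04
  solve Keq expr → x = -5.7680e-05; check Q = 0.004464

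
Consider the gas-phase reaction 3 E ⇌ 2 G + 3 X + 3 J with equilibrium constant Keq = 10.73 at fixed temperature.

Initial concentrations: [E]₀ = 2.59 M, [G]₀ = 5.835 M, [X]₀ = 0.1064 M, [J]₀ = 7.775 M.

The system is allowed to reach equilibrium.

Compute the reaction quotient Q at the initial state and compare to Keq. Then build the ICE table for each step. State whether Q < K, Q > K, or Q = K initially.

Q₀ = 1.109; Q < K (proceeds forward)

Q₀ = 1.109 vs Keq = 10.73 ⇒ Q<K, forward
Step 1:
                   E          G          X          J
  I             2.59      5.835     0.1064      7.775
  C          -0.1063    0.07089     0.1063     0.1063
  E            2.484      5.906     0.2127      7.881
  solve Keq expr → x = 0.03544; check Q = 10.73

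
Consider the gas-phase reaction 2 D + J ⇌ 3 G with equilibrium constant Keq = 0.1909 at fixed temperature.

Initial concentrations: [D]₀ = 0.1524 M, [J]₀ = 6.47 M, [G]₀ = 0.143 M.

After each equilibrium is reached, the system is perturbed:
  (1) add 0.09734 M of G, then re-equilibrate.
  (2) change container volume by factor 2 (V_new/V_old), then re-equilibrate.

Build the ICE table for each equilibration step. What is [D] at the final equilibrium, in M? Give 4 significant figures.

[D]_eq = 0.06479 M

Q₀ = 0.01946 vs Keq = 0.1909 ⇒ Q<K, forward
Step 1:
                    D           J           G
  I            0.1524        6.47       0.143
  C          -0.05543    -0.02771     0.08314
  E           0.09697       6.442      0.2261
  solve Keq expr → x = 0.02771; check Q = 0.1909
Then add 0.09734 M of G.
Step 2:
                    D           J           G
  I           0.09697       6.442      0.3235
  C            0.0326      0.0163    -0.04891
  E            0.1296       6.459      0.2746
  solve Keq expr → x = -0.0163; check Q = 0.1909
Then change container volume by factor 2 (V_new/V_old).
Step 3:
                    D           J           G
  I           0.06479       3.229      0.1373
  C                 0           0           0
  E           0.06479       3.229      0.1373
  solve Keq expr → x = 0; check Q = 0.1909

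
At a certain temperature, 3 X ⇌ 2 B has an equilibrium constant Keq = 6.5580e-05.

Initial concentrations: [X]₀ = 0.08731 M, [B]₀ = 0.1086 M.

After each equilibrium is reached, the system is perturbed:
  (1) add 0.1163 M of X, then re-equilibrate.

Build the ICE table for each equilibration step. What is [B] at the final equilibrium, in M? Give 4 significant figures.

Q₀ = 17.72 vs Keq = 6.5580e-05 ⇒ Q>K, reverse
Step 1:
                  X         B
  init      0.08731    0.1086
  Δ          0.1614   -0.1076
  eq         0.2487  0.001004
  solve Keq expr → x = -0.0538; check Q = 6.5580e-05
Then add 0.1163 M of X.
Step 2:
                  X         B
  init        0.365  0.001004
  Δ       -0.001159 7.7289e-04
  eq         0.3638  0.001777
  solve Keq expr → x = 3.8644e-04; check Q = 6.5580e-05

[B]_eq = 0.001777 M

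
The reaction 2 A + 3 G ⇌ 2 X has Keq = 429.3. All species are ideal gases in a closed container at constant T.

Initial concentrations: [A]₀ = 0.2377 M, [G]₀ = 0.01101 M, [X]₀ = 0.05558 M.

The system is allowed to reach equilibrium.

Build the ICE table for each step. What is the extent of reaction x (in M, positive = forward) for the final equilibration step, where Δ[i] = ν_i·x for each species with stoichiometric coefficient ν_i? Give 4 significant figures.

Q₀ = 4.0965e+04 vs Keq = 429.3 ⇒ Q>K, reverse
Step 1:
                  A         G         X
  init       0.2377   0.01101   0.05558
  Δ         0.01751   0.02627  -0.01751
  eq         0.2552   0.03728   0.03807
  solve Keq expr → x = -0.008757; check Q = 429.3

x = -0.008757 M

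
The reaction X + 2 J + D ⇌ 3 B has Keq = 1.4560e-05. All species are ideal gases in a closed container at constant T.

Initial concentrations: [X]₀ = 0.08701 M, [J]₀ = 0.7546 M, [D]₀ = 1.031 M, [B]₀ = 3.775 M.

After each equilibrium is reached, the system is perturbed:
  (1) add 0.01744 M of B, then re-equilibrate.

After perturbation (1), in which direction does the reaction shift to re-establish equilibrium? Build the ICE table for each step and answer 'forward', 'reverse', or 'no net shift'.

Q₀ = 1053 vs Keq = 1.4560e-05 ⇒ Q>K, reverse
Step 1:
                   X          J          D          B
  Initial    0.08701     0.7546      1.031      3.775
  Change       1.233      2.466      1.233     -3.698
  Equil         1.32       3.22      2.264    0.07669
  solve Keq expr → x = -1.233; check Q = 1.4560e-05
Then add 0.01744 M of B.
Step 2:
                   X          J          D          B
  Initial       1.32       3.22      2.264    0.09413
  Change    0.005695    0.01139   0.005695   -0.01708
  Equil        1.325      3.232      2.269    0.07705
  solve Keq expr → x = -0.005695; check Q = 1.4560e-05

Direction: reverse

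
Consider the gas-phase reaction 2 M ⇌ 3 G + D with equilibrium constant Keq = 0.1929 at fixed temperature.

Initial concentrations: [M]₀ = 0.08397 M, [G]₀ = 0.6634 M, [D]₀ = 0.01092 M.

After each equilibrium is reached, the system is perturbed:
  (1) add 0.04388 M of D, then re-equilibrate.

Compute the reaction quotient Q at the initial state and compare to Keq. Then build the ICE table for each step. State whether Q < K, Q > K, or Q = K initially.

Q₀ = 0.4522; Q > K (proceeds reverse)

Q₀ = 0.4522 vs Keq = 0.1929 ⇒ Q>K, reverse
Step 1:
                    M           G           D
  init        0.08397      0.6634     0.01092
  Δ          0.009514    -0.01427   -0.004757
  eq          0.09348      0.6491    0.006163
  solve Keq expr → x = -0.004757; check Q = 0.1929
Then add 0.04388 M of D.
Step 2:
                    M           G           D
  init        0.09348      0.6491     0.05004
  Δ           0.05416    -0.08125    -0.02708
  eq           0.1476      0.5679     0.02296
  solve Keq expr → x = -0.02708; check Q = 0.1929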